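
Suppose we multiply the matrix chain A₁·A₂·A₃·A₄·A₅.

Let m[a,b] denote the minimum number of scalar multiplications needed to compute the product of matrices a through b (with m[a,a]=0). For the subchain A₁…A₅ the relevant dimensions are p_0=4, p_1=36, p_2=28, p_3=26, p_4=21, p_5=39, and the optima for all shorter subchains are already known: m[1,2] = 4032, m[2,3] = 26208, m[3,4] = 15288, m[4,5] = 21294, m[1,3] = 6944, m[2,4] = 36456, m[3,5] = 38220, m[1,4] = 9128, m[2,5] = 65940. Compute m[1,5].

12404

m[1,5] = min over k∈[1,4] of m[1,k]+m[k+1,5]+p_{0}·p_k·p_{5}.
k=1: 0 + 65940 + 4·36·39 = 71556; k=2: 4032 + 38220 + 4·28·39 = 46620; k=3: 6944 + 21294 + 4·26·39 = 32294; k=4: 9128 + 0 + 4·21·39 = 12404.
Minimum: 12404 at k=4.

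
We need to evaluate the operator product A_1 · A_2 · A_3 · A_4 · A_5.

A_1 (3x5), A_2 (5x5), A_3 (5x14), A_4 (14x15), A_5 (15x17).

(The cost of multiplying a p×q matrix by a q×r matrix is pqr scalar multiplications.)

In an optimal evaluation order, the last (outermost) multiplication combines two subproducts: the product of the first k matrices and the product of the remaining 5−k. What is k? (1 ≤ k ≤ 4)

4

Adjacent pairs: A_1A_2 = 3·5·5 = 75; A_2A_3 = 5·5·14 = 350; A_3A_4 = 5·14·15 = 1050; A_4A_5 = 14·15·17 = 3570.
Length 3: A_1..A_3: k=1: 0+350+3·5·14=560; k=2: 75+0+3·5·14=285 → min 285 | A_2..A_4: k=2: 0+1050+5·5·15=1425; k=3: 350+0+5·14·15=1400 → min 1400 | A_3..A_5: k=3: 0+3570+5·14·17=4760; k=4: 1050+0+5·15·17=2325 → min 2325.
Length 4: A_1..A_4: k=1: 0+1400+3·5·15=1625; k=2: 75+1050+3·5·15=1350; k=3: 285+0+3·14·15=915 → min 915 | A_2..A_5: k=2: 0+2325+5·5·17=2750; k=3: 350+3570+5·14·17=5110; k=4: 1400+0+5·15·17=2675 → min 2675.
Top-level splits: k=1: (A_1..A_1)·(A_2..A_5) → 0+2675+3·5·17 = 2930; k=2: (A_1..A_2)·(A_3..A_5) → 75+2325+3·5·17 = 2655; k=3: (A_1..A_3)·(A_4..A_5) → 285+3570+3·14·17 = 4569; k=4: (A_1..A_4)·(A_5..A_5) → 915+0+3·15·17 = 1680.
Best split is after A_4, i.e. k = 4.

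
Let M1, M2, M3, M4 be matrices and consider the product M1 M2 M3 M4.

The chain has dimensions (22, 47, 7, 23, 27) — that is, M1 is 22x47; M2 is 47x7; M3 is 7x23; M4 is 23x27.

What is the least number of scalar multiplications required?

15743

Adjacent pairs: M1M2 = 22·47·7 = 7238; M2M3 = 47·7·23 = 7567; M3M4 = 7·23·27 = 4347.
Length 3: M1..M3: k=1: 0+7567+22·47·23=31349; k=2: 7238+0+22·7·23=10780 → min 10780 | M2..M4: k=2: 0+4347+47·7·27=13230; k=3: 7567+0+47·23·27=36754 → min 13230.
Length 4: M1..M4: k=1: 0+13230+22·47·27=41148; k=2: 7238+4347+22·7·27=15743; k=3: 10780+0+22·23·27=24442 → min 15743.
Optimal order: ((M1 M2) (M3 M4)) with cost 15743.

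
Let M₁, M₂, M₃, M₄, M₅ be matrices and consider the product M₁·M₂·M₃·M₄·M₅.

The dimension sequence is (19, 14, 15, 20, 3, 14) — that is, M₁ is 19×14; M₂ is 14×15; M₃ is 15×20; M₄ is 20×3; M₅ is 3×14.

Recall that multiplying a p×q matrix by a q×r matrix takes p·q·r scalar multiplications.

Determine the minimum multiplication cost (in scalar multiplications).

Adjacent pairs: M₁M₂ = 19·14·15 = 3990; M₂M₃ = 14·15·20 = 4200; M₃M₄ = 15·20·3 = 900; M₄M₅ = 20·3·14 = 840.
Length 3: M₁..M₃: k=1: 0+4200+19·14·20=9520; k=2: 3990+0+19·15·20=9690 → min 9520 | M₂..M₄: k=2: 0+900+14·15·3=1530; k=3: 4200+0+14·20·3=5040 → min 1530 | M₃..M₅: k=3: 0+840+15·20·14=5040; k=4: 900+0+15·3·14=1530 → min 1530.
Length 4: M₁..M₄: k=1: 0+1530+19·14·3=2328; k=2: 3990+900+19·15·3=5745; k=3: 9520+0+19·20·3=10660 → min 2328 | M₂..M₅: k=2: 0+1530+14·15·14=4470; k=3: 4200+840+14·20·14=8960; k=4: 1530+0+14·3·14=2118 → min 2118.
Length 5: M₁..M₅: k=1: 0+2118+19·14·14=5842; k=2: 3990+1530+19·15·14=9510; k=3: 9520+840+19·20·14=15680; k=4: 2328+0+19·3·14=3126 → min 3126.
Optimal order: ((M₁·(M₂·(M₃·M₄)))·M₅) with cost 3126.

3126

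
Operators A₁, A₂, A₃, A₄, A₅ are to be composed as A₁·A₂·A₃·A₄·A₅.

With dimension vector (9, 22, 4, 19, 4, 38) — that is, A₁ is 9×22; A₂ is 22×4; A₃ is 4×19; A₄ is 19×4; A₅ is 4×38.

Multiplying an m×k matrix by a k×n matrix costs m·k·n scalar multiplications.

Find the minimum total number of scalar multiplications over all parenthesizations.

Adjacent pairs: A₁A₂ = 9·22·4 = 792; A₂A₃ = 22·4·19 = 1672; A₃A₄ = 4·19·4 = 304; A₄A₅ = 19·4·38 = 2888.
Length 3: A₁..A₃: k=1: 0+1672+9·22·19=5434; k=2: 792+0+9·4·19=1476 → min 1476 | A₂..A₄: k=2: 0+304+22·4·4=656; k=3: 1672+0+22·19·4=3344 → min 656 | A₃..A₅: k=3: 0+2888+4·19·38=5776; k=4: 304+0+4·4·38=912 → min 912.
Length 4: A₁..A₄: k=1: 0+656+9·22·4=1448; k=2: 792+304+9·4·4=1240; k=3: 1476+0+9·19·4=2160 → min 1240 | A₂..A₅: k=2: 0+912+22·4·38=4256; k=3: 1672+2888+22·19·38=20444; k=4: 656+0+22·4·38=4000 → min 4000.
Length 5: A₁..A₅: k=1: 0+4000+9·22·38=11524; k=2: 792+912+9·4·38=3072; k=3: 1476+2888+9·19·38=10862; k=4: 1240+0+9·4·38=2608 → min 2608.
Optimal order: (((A₁·A₂)·(A₃·A₄))·A₅) with cost 2608.

2608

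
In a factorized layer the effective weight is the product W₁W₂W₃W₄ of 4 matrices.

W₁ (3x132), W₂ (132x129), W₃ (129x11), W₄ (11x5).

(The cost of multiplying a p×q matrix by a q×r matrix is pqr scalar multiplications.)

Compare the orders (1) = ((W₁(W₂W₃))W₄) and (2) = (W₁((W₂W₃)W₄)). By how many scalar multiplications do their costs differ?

Order (1) = ((W₁(W₂W₃))W₄): (W₂W₃): 132×129 by 129×11 → 132×11, cost 132·129·11 = 187308; (W₁(W₂W₃)): 3×132 by 132×11 → 3×11, cost 3·132·11 = 4356; cumulative 191664; ((W₁(W₂W₃))W₄): 3×11 by 11×5 → 3×5, cost 3·11·5 = 165; cumulative 191829. Total 191829.
Order (2) = (W₁((W₂W₃)W₄)): (W₂W₃): 132×129 by 129×11 → 132×11, cost 132·129·11 = 187308; ((W₂W₃)W₄): 132×11 by 11×5 → 132×5, cost 132·11·5 = 7260; cumulative 194568; (W₁((W₂W₃)W₄)): 3×132 by 132×5 → 3×5, cost 3·132·5 = 1980; cumulative 196548. Total 196548.
Difference: |191829 − 196548| = 4719.

4719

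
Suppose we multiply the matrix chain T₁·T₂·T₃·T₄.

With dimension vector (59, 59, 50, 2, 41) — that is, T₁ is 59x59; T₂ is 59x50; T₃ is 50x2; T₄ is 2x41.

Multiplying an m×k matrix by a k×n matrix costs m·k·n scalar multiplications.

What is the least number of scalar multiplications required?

17700

Adjacent pairs: T₁T₂ = 59·59·50 = 174050; T₂T₃ = 59·50·2 = 5900; T₃T₄ = 50·2·41 = 4100.
Length 3: T₁..T₃: k=1: 0+5900+59·59·2=12862; k=2: 174050+0+59·50·2=179950 → min 12862 | T₂..T₄: k=2: 0+4100+59·50·41=125050; k=3: 5900+0+59·2·41=10738 → min 10738.
Length 4: T₁..T₄: k=1: 0+10738+59·59·41=153459; k=2: 174050+4100+59·50·41=299100; k=3: 12862+0+59·2·41=17700 → min 17700.
Optimal order: ((T₁·(T₂·T₃))·T₄) with cost 17700.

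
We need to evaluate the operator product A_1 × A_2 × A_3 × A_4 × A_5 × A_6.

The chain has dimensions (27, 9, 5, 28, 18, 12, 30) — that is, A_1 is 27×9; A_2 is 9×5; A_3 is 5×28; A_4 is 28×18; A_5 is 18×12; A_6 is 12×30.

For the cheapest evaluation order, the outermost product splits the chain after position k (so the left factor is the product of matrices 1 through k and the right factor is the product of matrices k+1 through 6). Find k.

Adjacent pairs: A_1A_2 = 27·9·5 = 1215; A_2A_3 = 9·5·28 = 1260; A_3A_4 = 5·28·18 = 2520; A_4A_5 = 28·18·12 = 6048; A_5A_6 = 18·12·30 = 6480.
Length 3: A_1..A_3: k=1: 0+1260+27·9·28=8064; k=2: 1215+0+27·5·28=4995 → min 4995 | A_2..A_4: k=2: 0+2520+9·5·18=3330; k=3: 1260+0+9·28·18=5796 → min 3330 | A_3..A_5: k=3: 0+6048+5·28·12=7728; k=4: 2520+0+5·18·12=3600 → min 3600 | A_4..A_6: k=4: 0+6480+28·18·30=21600; k=5: 6048+0+28·12·30=16128 → min 16128.
Length 4: A_1..A_4: k=1: 0+3330+27·9·18=7704; k=2: 1215+2520+27·5·18=6165; k=3: 4995+0+27·28·18=18603 → min 6165 | A_2..A_5: k=2: 0+3600+9·5·12=4140; k=3: 1260+6048+9·28·12=10332; k=4: 3330+0+9·18·12=5274 → min 4140 | A_3..A_6: k=3: 0+16128+5·28·30=20328; k=4: 2520+6480+5·18·30=11700; k=5: 3600+0+5·12·30=5400 → min 5400.
Length 5: A_1..A_5: k=1: 0+4140+27·9·12=7056; k=2: 1215+3600+27·5·12=6435; k=3: 4995+6048+27·28·12=20115; k=4: 6165+0+27·18·12=11997 → min 6435 | A_2..A_6: k=2: 0+5400+9·5·30=6750; k=3: 1260+16128+9·28·30=24948; k=4: 3330+6480+9·18·30=14670; k=5: 4140+0+9·12·30=7380 → min 6750.
Top-level splits: k=1: (A_1..A_1)·(A_2..A_6) → 0+6750+27·9·30 = 14040; k=2: (A_1..A_2)·(A_3..A_6) → 1215+5400+27·5·30 = 10665; k=3: (A_1..A_3)·(A_4..A_6) → 4995+16128+27·28·30 = 43803; k=4: (A_1..A_4)·(A_5..A_6) → 6165+6480+27·18·30 = 27225; k=5: (A_1..A_5)·(A_6..A_6) → 6435+0+27·12·30 = 16155.
Best split is after A_2, i.e. k = 2.

2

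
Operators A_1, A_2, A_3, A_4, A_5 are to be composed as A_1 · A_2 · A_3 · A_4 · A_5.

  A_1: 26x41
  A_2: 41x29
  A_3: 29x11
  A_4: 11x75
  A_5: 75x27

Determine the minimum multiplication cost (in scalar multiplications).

Adjacent pairs: A_1A_2 = 26·41·29 = 30914; A_2A_3 = 41·29·11 = 13079; A_3A_4 = 29·11·75 = 23925; A_4A_5 = 11·75·27 = 22275.
Length 3: A_1..A_3: k=1: 0+13079+26·41·11=24805; k=2: 30914+0+26·29·11=39208 → min 24805 | A_2..A_4: k=2: 0+23925+41·29·75=113100; k=3: 13079+0+41·11·75=46904 → min 46904 | A_3..A_5: k=3: 0+22275+29·11·27=30888; k=4: 23925+0+29·75·27=82650 → min 30888.
Length 4: A_1..A_4: k=1: 0+46904+26·41·75=126854; k=2: 30914+23925+26·29·75=111389; k=3: 24805+0+26·11·75=46255 → min 46255 | A_2..A_5: k=2: 0+30888+41·29·27=62991; k=3: 13079+22275+41·11·27=47531; k=4: 46904+0+41·75·27=129929 → min 47531.
Length 5: A_1..A_5: k=1: 0+47531+26·41·27=76313; k=2: 30914+30888+26·29·27=82160; k=3: 24805+22275+26·11·27=54802; k=4: 46255+0+26·75·27=98905 → min 54802.
Optimal order: ((A_1 · (A_2 · A_3)) · (A_4 · A_5)) with cost 54802.

54802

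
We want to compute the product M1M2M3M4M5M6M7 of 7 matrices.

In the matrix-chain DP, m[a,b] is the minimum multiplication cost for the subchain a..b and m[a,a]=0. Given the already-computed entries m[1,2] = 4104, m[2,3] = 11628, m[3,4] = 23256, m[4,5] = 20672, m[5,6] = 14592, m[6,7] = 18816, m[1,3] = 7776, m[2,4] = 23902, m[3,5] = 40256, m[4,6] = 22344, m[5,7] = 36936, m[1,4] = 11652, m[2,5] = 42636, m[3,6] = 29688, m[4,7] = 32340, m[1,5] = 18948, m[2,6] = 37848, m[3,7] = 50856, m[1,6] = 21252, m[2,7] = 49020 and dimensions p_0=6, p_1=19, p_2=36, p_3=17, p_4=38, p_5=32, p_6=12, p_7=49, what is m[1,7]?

24780

m[1,7] = min over k∈[1,6] of m[1,k]+m[k+1,7]+p_{0}·p_k·p_{7}.
k=1: 0 + 49020 + 6·19·49 = 54606; k=2: 4104 + 50856 + 6·36·49 = 65544; k=3: 7776 + 32340 + 6·17·49 = 45114; k=4: 11652 + 36936 + 6·38·49 = 59760; k=5: 18948 + 18816 + 6·32·49 = 47172; k=6: 21252 + 0 + 6·12·49 = 24780.
Minimum: 24780 at k=6.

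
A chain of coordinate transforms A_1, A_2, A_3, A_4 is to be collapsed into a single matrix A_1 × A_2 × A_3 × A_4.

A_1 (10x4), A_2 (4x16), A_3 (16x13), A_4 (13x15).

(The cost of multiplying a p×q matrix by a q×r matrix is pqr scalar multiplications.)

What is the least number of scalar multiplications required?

Adjacent pairs: A_1A_2 = 10·4·16 = 640; A_2A_3 = 4·16·13 = 832; A_3A_4 = 16·13·15 = 3120.
Length 3: A_1..A_3: k=1: 0+832+10·4·13=1352; k=2: 640+0+10·16·13=2720 → min 1352 | A_2..A_4: k=2: 0+3120+4·16·15=4080; k=3: 832+0+4·13·15=1612 → min 1612.
Length 4: A_1..A_4: k=1: 0+1612+10·4·15=2212; k=2: 640+3120+10·16·15=6160; k=3: 1352+0+10·13·15=3302 → min 2212.
Optimal order: (A_1 × ((A_2 × A_3) × A_4)) with cost 2212.

2212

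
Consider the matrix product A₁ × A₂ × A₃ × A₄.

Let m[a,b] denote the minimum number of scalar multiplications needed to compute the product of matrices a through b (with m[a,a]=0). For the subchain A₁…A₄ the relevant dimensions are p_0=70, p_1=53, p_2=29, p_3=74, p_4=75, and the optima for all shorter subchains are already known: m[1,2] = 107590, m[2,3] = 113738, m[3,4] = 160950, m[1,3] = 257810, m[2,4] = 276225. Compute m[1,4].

420790

m[1,4] = min over k∈[1,3] of m[1,k]+m[k+1,4]+p_{0}·p_k·p_{4}.
k=1: 0 + 276225 + 70·53·75 = 554475; k=2: 107590 + 160950 + 70·29·75 = 420790; k=3: 257810 + 0 + 70·74·75 = 646310.
Minimum: 420790 at k=2.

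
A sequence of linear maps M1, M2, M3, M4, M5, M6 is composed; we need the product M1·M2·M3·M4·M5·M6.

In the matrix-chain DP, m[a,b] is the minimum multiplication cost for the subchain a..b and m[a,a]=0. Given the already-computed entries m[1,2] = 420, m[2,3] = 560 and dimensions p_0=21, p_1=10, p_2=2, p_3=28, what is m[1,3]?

m[1,3] = min over k∈[1,2] of m[1,k]+m[k+1,3]+p_{0}·p_k·p_{3}.
k=1: 0 + 560 + 21·10·28 = 6440; k=2: 420 + 0 + 21·2·28 = 1596.
Minimum: 1596 at k=2.

1596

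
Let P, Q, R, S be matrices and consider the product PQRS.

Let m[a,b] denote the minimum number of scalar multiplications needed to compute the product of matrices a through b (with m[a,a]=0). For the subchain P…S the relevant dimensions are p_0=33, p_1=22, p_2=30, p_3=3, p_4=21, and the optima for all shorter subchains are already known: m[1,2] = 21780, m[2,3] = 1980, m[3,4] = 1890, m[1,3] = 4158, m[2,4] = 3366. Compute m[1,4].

m[1,4] = min over k∈[1,3] of m[1,k]+m[k+1,4]+p_{0}·p_k·p_{4}.
k=1: 0 + 3366 + 33·22·21 = 18612; k=2: 21780 + 1890 + 33·30·21 = 44460; k=3: 4158 + 0 + 33·3·21 = 6237.
Minimum: 6237 at k=3.

6237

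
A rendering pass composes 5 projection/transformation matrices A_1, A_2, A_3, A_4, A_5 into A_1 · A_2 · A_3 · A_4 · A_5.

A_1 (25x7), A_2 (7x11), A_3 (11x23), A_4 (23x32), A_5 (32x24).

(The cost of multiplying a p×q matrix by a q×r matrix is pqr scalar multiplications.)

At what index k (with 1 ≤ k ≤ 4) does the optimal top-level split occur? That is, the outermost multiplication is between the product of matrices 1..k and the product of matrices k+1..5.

1

Adjacent pairs: A_1A_2 = 25·7·11 = 1925; A_2A_3 = 7·11·23 = 1771; A_3A_4 = 11·23·32 = 8096; A_4A_5 = 23·32·24 = 17664.
Length 3: A_1..A_3: k=1: 0+1771+25·7·23=5796; k=2: 1925+0+25·11·23=8250 → min 5796 | A_2..A_4: k=2: 0+8096+7·11·32=10560; k=3: 1771+0+7·23·32=6923 → min 6923 | A_3..A_5: k=3: 0+17664+11·23·24=23736; k=4: 8096+0+11·32·24=16544 → min 16544.
Length 4: A_1..A_4: k=1: 0+6923+25·7·32=12523; k=2: 1925+8096+25·11·32=18821; k=3: 5796+0+25·23·32=24196 → min 12523 | A_2..A_5: k=2: 0+16544+7·11·24=18392; k=3: 1771+17664+7·23·24=23299; k=4: 6923+0+7·32·24=12299 → min 12299.
Top-level splits: k=1: (A_1..A_1)·(A_2..A_5) → 0+12299+25·7·24 = 16499; k=2: (A_1..A_2)·(A_3..A_5) → 1925+16544+25·11·24 = 25069; k=3: (A_1..A_3)·(A_4..A_5) → 5796+17664+25·23·24 = 37260; k=4: (A_1..A_4)·(A_5..A_5) → 12523+0+25·32·24 = 31723.
Best split is after A_1, i.e. k = 1.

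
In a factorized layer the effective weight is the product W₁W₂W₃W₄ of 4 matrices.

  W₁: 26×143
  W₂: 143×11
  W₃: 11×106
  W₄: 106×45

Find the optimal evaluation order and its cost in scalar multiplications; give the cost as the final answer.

Adjacent pairs: W₁W₂ = 26·143·11 = 40898; W₂W₃ = 143·11·106 = 166738; W₃W₄ = 11·106·45 = 52470.
Length 3: W₁..W₃: k=1: 0+166738+26·143·106=560846; k=2: 40898+0+26·11·106=71214 → min 71214 | W₂..W₄: k=2: 0+52470+143·11·45=123255; k=3: 166738+0+143·106·45=848848 → min 123255.
Length 4: W₁..W₄: k=1: 0+123255+26·143·45=290565; k=2: 40898+52470+26·11·45=106238; k=3: 71214+0+26·106·45=195234 → min 106238.
Optimal parenthesization: ((W₁W₂)(W₃W₄)) with cost 106238.

106238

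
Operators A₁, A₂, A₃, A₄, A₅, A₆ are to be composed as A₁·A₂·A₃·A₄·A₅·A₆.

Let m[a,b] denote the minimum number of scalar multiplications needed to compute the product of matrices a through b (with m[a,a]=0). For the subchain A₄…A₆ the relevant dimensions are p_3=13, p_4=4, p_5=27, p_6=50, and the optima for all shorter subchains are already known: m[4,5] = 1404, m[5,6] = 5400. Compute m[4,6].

8000

m[4,6] = min over k∈[4,5] of m[4,k]+m[k+1,6]+p_{3}·p_k·p_{6}.
k=4: 0 + 5400 + 13·4·50 = 8000; k=5: 1404 + 0 + 13·27·50 = 18954.
Minimum: 8000 at k=4.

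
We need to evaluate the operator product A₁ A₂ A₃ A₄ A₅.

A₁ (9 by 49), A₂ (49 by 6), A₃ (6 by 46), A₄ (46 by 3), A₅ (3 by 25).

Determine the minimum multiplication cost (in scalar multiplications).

Adjacent pairs: A₁A₂ = 9·49·6 = 2646; A₂A₃ = 49·6·46 = 13524; A₃A₄ = 6·46·3 = 828; A₄A₅ = 46·3·25 = 3450.
Length 3: A₁..A₃: k=1: 0+13524+9·49·46=33810; k=2: 2646+0+9·6·46=5130 → min 5130 | A₂..A₄: k=2: 0+828+49·6·3=1710; k=3: 13524+0+49·46·3=20286 → min 1710 | A₃..A₅: k=3: 0+3450+6·46·25=10350; k=4: 828+0+6·3·25=1278 → min 1278.
Length 4: A₁..A₄: k=1: 0+1710+9·49·3=3033; k=2: 2646+828+9·6·3=3636; k=3: 5130+0+9·46·3=6372 → min 3033 | A₂..A₅: k=2: 0+1278+49·6·25=8628; k=3: 13524+3450+49·46·25=73324; k=4: 1710+0+49·3·25=5385 → min 5385.
Length 5: A₁..A₅: k=1: 0+5385+9·49·25=16410; k=2: 2646+1278+9·6·25=5274; k=3: 5130+3450+9·46·25=18930; k=4: 3033+0+9·3·25=3708 → min 3708.
Optimal order: ((A₁ (A₂ (A₃ A₄))) A₅) with cost 3708.

3708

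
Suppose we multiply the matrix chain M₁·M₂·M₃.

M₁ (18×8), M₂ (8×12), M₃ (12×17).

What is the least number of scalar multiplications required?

Order (M₁·(M₂·M₃)): (M₂·M₃): 8×12 by 12×17 → 8×17, cost 8·12·17 = 1632; (M₁·(M₂·M₃)): 18×8 by 8×17 → 18×17, cost 18·8·17 = 2448; cumulative 4080. Total 4080.
Order ((M₁·M₂)·M₃): (M₁·M₂): 18×8 by 8×12 → 18×12, cost 18·8·12 = 1728; ((M₁·M₂)·M₃): 18×12 by 12×17 → 18×17, cost 18·12·17 = 3672; cumulative 5400. Total 5400.
Minimum: 4080.

4080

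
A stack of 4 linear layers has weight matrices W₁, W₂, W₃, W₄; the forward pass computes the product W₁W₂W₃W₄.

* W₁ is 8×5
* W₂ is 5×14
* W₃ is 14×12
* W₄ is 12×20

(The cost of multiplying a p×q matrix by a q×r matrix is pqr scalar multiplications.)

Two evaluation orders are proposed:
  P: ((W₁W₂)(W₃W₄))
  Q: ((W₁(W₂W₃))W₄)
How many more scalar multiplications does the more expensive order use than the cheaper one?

2920

Order P = ((W₁W₂)(W₃W₄)): (W₁W₂): 8×5 by 5×14 → 8×14, cost 8·5·14 = 560; (W₃W₄): 14×12 by 12×20 → 14×20, cost 14·12·20 = 3360; ((W₁W₂)(W₃W₄)): 8×14 by 14×20 → 8×20, cost 8·14·20 = 2240; cumulative 6160. Total 6160.
Order Q = ((W₁(W₂W₃))W₄): (W₂W₃): 5×14 by 14×12 → 5×12, cost 5·14·12 = 840; (W₁(W₂W₃)): 8×5 by 5×12 → 8×12, cost 8·5·12 = 480; cumulative 1320; ((W₁(W₂W₃))W₄): 8×12 by 12×20 → 8×20, cost 8·12·20 = 1920; cumulative 3240. Total 3240.
Difference: |6160 − 3240| = 2920.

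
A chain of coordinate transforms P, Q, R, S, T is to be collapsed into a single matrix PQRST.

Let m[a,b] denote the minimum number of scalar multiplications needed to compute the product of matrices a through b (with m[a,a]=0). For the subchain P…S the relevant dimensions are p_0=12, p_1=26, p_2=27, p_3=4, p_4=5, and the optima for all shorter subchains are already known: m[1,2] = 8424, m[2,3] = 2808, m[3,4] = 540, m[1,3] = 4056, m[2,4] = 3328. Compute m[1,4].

4296

m[1,4] = min over k∈[1,3] of m[1,k]+m[k+1,4]+p_{0}·p_k·p_{4}.
k=1: 0 + 3328 + 12·26·5 = 4888; k=2: 8424 + 540 + 12·27·5 = 10584; k=3: 4056 + 0 + 12·4·5 = 4296.
Minimum: 4296 at k=3.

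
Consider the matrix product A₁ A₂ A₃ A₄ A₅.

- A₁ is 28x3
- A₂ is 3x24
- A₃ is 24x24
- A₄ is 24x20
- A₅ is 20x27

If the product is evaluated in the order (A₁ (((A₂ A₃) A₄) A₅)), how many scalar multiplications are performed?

(A₂ A₃): 3×24 by 24×24 → 3×24, cost 3·24·24 = 1728
((A₂ A₃) A₄): 3×24 by 24×20 → 3×20, cost 3·24·20 = 1440; cumulative 3168
(((A₂ A₃) A₄) A₅): 3×20 by 20×27 → 3×27, cost 3·20·27 = 1620; cumulative 4788
(A₁ (((A₂ A₃) A₄) A₅)): 28×3 by 3×27 → 28×27, cost 28·3·27 = 2268; cumulative 7056
Total: 7056 scalar multiplications.

7056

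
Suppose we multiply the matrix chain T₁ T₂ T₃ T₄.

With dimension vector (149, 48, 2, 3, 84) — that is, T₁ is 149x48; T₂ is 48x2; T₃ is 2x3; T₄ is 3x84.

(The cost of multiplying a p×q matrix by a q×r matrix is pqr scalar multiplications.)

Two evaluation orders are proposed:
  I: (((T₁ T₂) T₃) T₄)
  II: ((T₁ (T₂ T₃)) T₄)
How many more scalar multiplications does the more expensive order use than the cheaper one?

6546

Order I = (((T₁ T₂) T₃) T₄): (T₁ T₂): 149×48 by 48×2 → 149×2, cost 149·48·2 = 14304; ((T₁ T₂) T₃): 149×2 by 2×3 → 149×3, cost 149·2·3 = 894; cumulative 15198; (((T₁ T₂) T₃) T₄): 149×3 by 3×84 → 149×84, cost 149·3·84 = 37548; cumulative 52746. Total 52746.
Order II = ((T₁ (T₂ T₃)) T₄): (T₂ T₃): 48×2 by 2×3 → 48×3, cost 48·2·3 = 288; (T₁ (T₂ T₃)): 149×48 by 48×3 → 149×3, cost 149·48·3 = 21456; cumulative 21744; ((T₁ (T₂ T₃)) T₄): 149×3 by 3×84 → 149×84, cost 149·3·84 = 37548; cumulative 59292. Total 59292.
Difference: |52746 − 59292| = 6546.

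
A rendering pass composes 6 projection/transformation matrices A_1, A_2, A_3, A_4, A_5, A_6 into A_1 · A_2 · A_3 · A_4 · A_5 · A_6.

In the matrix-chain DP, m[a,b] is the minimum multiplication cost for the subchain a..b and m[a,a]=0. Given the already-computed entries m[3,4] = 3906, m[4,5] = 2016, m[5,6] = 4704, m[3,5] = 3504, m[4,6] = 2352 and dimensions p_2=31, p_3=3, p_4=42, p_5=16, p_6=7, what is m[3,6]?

3003

m[3,6] = min over k∈[3,5] of m[3,k]+m[k+1,6]+p_{2}·p_k·p_{6}.
k=3: 0 + 2352 + 31·3·7 = 3003; k=4: 3906 + 4704 + 31·42·7 = 17724; k=5: 3504 + 0 + 31·16·7 = 6976.
Minimum: 3003 at k=3.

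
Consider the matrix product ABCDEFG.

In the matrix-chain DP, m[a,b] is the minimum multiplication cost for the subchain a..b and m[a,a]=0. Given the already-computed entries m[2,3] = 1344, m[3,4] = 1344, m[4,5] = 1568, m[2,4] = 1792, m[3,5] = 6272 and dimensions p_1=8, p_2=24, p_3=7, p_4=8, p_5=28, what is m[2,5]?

3584

m[2,5] = min over k∈[2,4] of m[2,k]+m[k+1,5]+p_{1}·p_k·p_{5}.
k=2: 0 + 6272 + 8·24·28 = 11648; k=3: 1344 + 1568 + 8·7·28 = 4480; k=4: 1792 + 0 + 8·8·28 = 3584.
Minimum: 3584 at k=4.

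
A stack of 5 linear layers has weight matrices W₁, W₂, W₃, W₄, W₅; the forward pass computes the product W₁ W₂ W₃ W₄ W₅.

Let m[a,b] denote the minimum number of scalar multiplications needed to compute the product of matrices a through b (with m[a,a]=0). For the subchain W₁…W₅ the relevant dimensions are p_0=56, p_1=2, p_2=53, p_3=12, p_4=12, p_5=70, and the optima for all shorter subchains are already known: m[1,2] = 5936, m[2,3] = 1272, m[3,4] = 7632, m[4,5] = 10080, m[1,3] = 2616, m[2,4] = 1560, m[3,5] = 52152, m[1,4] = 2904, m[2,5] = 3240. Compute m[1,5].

m[1,5] = min over k∈[1,4] of m[1,k]+m[k+1,5]+p_{0}·p_k·p_{5}.
k=1: 0 + 3240 + 56·2·70 = 11080; k=2: 5936 + 52152 + 56·53·70 = 265848; k=3: 2616 + 10080 + 56·12·70 = 59736; k=4: 2904 + 0 + 56·12·70 = 49944.
Minimum: 11080 at k=1.

11080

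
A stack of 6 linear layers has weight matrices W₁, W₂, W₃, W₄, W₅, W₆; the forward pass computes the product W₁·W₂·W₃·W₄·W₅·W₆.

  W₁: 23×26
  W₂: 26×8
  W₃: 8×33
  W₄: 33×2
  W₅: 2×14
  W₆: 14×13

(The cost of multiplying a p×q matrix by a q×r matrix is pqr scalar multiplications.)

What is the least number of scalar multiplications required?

3102

Adjacent pairs: W₁W₂ = 23·26·8 = 4784; W₂W₃ = 26·8·33 = 6864; W₃W₄ = 8·33·2 = 528; W₄W₅ = 33·2·14 = 924; W₅W₆ = 2·14·13 = 364.
Length 3: W₁..W₃: k=1: 0+6864+23·26·33=26598; k=2: 4784+0+23·8·33=10856 → min 10856 | W₂..W₄: k=2: 0+528+26·8·2=944; k=3: 6864+0+26·33·2=8580 → min 944 | W₃..W₅: k=3: 0+924+8·33·14=4620; k=4: 528+0+8·2·14=752 → min 752 | W₄..W₆: k=4: 0+364+33·2·13=1222; k=5: 924+0+33·14·13=6930 → min 1222.
Length 4: W₁..W₄: k=1: 0+944+23·26·2=2140; k=2: 4784+528+23·8·2=5680; k=3: 10856+0+23·33·2=12374 → min 2140 | W₂..W₅: k=2: 0+752+26·8·14=3664; k=3: 6864+924+26·33·14=19800; k=4: 944+0+26·2·14=1672 → min 1672 | W₃..W₆: k=3: 0+1222+8·33·13=4654; k=4: 528+364+8·2·13=1100; k=5: 752+0+8·14·13=2208 → min 1100.
Length 5: W₁..W₅: k=1: 0+1672+23·26·14=10044; k=2: 4784+752+23·8·14=8112; k=3: 10856+924+23·33·14=22406; k=4: 2140+0+23·2·14=2784 → min 2784 | W₂..W₆: k=2: 0+1100+26·8·13=3804; k=3: 6864+1222+26·33·13=19240; k=4: 944+364+26·2·13=1984; k=5: 1672+0+26·14·13=6404 → min 1984.
Length 6: W₁..W₆: k=1: 0+1984+23·26·13=9758; k=2: 4784+1100+23·8·13=8276; k=3: 10856+1222+23·33·13=21945; k=4: 2140+364+23·2·13=3102; k=5: 2784+0+23·14·13=6970 → min 3102.
Optimal order: ((W₁·(W₂·(W₃·W₄)))·(W₅·W₆)) with cost 3102.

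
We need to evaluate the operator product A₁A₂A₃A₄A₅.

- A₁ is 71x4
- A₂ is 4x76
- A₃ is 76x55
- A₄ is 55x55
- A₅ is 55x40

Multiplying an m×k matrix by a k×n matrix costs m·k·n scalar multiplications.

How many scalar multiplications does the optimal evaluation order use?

48980

Adjacent pairs: A₁A₂ = 71·4·76 = 21584; A₂A₃ = 4·76·55 = 16720; A₃A₄ = 76·55·55 = 229900; A₄A₅ = 55·55·40 = 121000.
Length 3: A₁..A₃: k=1: 0+16720+71·4·55=32340; k=2: 21584+0+71·76·55=318364 → min 32340 | A₂..A₄: k=2: 0+229900+4·76·55=246620; k=3: 16720+0+4·55·55=28820 → min 28820 | A₃..A₅: k=3: 0+121000+76·55·40=288200; k=4: 229900+0+76·55·40=397100 → min 288200.
Length 4: A₁..A₄: k=1: 0+28820+71·4·55=44440; k=2: 21584+229900+71·76·55=548264; k=3: 32340+0+71·55·55=247115 → min 44440 | A₂..A₅: k=2: 0+288200+4·76·40=300360; k=3: 16720+121000+4·55·40=146520; k=4: 28820+0+4·55·40=37620 → min 37620.
Length 5: A₁..A₅: k=1: 0+37620+71·4·40=48980; k=2: 21584+288200+71·76·40=525624; k=3: 32340+121000+71·55·40=309540; k=4: 44440+0+71·55·40=200640 → min 48980.
Optimal order: (A₁(((A₂A₃)A₄)A₅)) with cost 48980.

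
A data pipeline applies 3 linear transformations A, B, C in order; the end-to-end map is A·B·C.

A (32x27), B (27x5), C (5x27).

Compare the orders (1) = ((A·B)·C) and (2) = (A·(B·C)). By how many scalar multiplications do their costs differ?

18333

Order (1) = ((A·B)·C): (A·B): 32×27 by 27×5 → 32×5, cost 32·27·5 = 4320; ((A·B)·C): 32×5 by 5×27 → 32×27, cost 32·5·27 = 4320; cumulative 8640. Total 8640.
Order (2) = (A·(B·C)): (B·C): 27×5 by 5×27 → 27×27, cost 27·5·27 = 3645; (A·(B·C)): 32×27 by 27×27 → 32×27, cost 32·27·27 = 23328; cumulative 26973. Total 26973.
Difference: |8640 − 26973| = 18333.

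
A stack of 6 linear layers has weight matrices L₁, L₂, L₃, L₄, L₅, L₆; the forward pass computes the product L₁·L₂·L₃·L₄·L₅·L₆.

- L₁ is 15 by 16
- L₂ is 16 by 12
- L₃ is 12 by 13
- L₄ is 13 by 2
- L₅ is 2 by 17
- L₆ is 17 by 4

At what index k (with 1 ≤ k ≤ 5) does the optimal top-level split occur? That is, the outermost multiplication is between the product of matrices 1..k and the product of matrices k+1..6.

4

Adjacent pairs: L₁L₂ = 15·16·12 = 2880; L₂L₃ = 16·12·13 = 2496; L₃L₄ = 12·13·2 = 312; L₄L₅ = 13·2·17 = 442; L₅L₆ = 2·17·4 = 136.
Length 3: L₁..L₃: k=1: 0+2496+15·16·13=5616; k=2: 2880+0+15·12·13=5220 → min 5220 | L₂..L₄: k=2: 0+312+16·12·2=696; k=3: 2496+0+16·13·2=2912 → min 696 | L₃..L₅: k=3: 0+442+12·13·17=3094; k=4: 312+0+12·2·17=720 → min 720 | L₄..L₆: k=4: 0+136+13·2·4=240; k=5: 442+0+13·17·4=1326 → min 240.
Length 4: L₁..L₄: k=1: 0+696+15·16·2=1176; k=2: 2880+312+15·12·2=3552; k=3: 5220+0+15·13·2=5610 → min 1176 | L₂..L₅: k=2: 0+720+16·12·17=3984; k=3: 2496+442+16·13·17=6474; k=4: 696+0+16·2·17=1240 → min 1240 | L₃..L₆: k=3: 0+240+12·13·4=864; k=4: 312+136+12·2·4=544; k=5: 720+0+12·17·4=1536 → min 544.
Length 5: L₁..L₅: k=1: 0+1240+15·16·17=5320; k=2: 2880+720+15·12·17=6660; k=3: 5220+442+15·13·17=8977; k=4: 1176+0+15·2·17=1686 → min 1686 | L₂..L₆: k=2: 0+544+16·12·4=1312; k=3: 2496+240+16·13·4=3568; k=4: 696+136+16·2·4=960; k=5: 1240+0+16·17·4=2328 → min 960.
Top-level splits: k=1: (L₁..L₁)·(L₂..L₆) → 0+960+15·16·4 = 1920; k=2: (L₁..L₂)·(L₃..L₆) → 2880+544+15·12·4 = 4144; k=3: (L₁..L₃)·(L₄..L₆) → 5220+240+15·13·4 = 6240; k=4: (L₁..L₄)·(L₅..L₆) → 1176+136+15·2·4 = 1432; k=5: (L₁..L₅)·(L₆..L₆) → 1686+0+15·17·4 = 2706.
Best split is after L₄, i.e. k = 4.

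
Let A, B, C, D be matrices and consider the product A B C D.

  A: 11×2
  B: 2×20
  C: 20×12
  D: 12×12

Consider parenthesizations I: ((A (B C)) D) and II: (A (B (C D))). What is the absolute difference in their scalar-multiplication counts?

1296

Order I = ((A (B C)) D): (B C): 2×20 by 20×12 → 2×12, cost 2·20·12 = 480; (A (B C)): 11×2 by 2×12 → 11×12, cost 11·2·12 = 264; cumulative 744; ((A (B C)) D): 11×12 by 12×12 → 11×12, cost 11·12·12 = 1584; cumulative 2328. Total 2328.
Order II = (A (B (C D))): (C D): 20×12 by 12×12 → 20×12, cost 20·12·12 = 2880; (B (C D)): 2×20 by 20×12 → 2×12, cost 2·20·12 = 480; cumulative 3360; (A (B (C D))): 11×2 by 2×12 → 11×12, cost 11·2·12 = 264; cumulative 3624. Total 3624.
Difference: |2328 − 3624| = 1296.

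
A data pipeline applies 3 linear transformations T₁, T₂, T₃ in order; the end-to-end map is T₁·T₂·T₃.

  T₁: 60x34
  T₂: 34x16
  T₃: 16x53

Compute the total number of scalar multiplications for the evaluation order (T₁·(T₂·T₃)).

136952

(T₂·T₃): 34×16 by 16×53 → 34×53, cost 34·16·53 = 28832
(T₁·(T₂·T₃)): 60×34 by 34×53 → 60×53, cost 60·34·53 = 108120; cumulative 136952
Total: 136952 scalar multiplications.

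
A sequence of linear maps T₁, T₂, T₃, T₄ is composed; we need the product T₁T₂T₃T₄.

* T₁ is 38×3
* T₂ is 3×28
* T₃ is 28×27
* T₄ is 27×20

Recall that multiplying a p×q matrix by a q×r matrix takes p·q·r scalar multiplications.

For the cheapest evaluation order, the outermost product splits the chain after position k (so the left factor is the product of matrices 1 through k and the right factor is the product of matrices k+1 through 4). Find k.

1

Adjacent pairs: T₁T₂ = 38·3·28 = 3192; T₂T₃ = 3·28·27 = 2268; T₃T₄ = 28·27·20 = 15120.
Length 3: T₁..T₃: k=1: 0+2268+38·3·27=5346; k=2: 3192+0+38·28·27=31920 → min 5346 | T₂..T₄: k=2: 0+15120+3·28·20=16800; k=3: 2268+0+3·27·20=3888 → min 3888.
Top-level splits: k=1: (T₁..T₁)·(T₂..T₄) → 0+3888+38·3·20 = 6168; k=2: (T₁..T₂)·(T₃..T₄) → 3192+15120+38·28·20 = 39592; k=3: (T₁..T₃)·(T₄..T₄) → 5346+0+38·27·20 = 25866.
Best split is after T₁, i.e. k = 1.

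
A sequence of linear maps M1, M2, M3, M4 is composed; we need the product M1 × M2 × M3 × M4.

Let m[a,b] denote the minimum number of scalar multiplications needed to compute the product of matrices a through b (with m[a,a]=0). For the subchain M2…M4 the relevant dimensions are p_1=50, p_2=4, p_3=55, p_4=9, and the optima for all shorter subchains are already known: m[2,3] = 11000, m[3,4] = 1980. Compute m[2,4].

3780

m[2,4] = min over k∈[2,3] of m[2,k]+m[k+1,4]+p_{1}·p_k·p_{4}.
k=2: 0 + 1980 + 50·4·9 = 3780; k=3: 11000 + 0 + 50·55·9 = 35750.
Minimum: 3780 at k=2.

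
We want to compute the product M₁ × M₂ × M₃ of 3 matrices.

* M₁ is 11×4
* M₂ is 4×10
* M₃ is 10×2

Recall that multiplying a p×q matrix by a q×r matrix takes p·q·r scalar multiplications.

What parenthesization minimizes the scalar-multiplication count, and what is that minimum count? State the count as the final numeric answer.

168

(M₁ × (M₂ × M₃)): cost 168.
((M₁ × M₂) × M₃): cost 660.
Optimal: (M₁ × (M₂ × M₃)) with cost 168.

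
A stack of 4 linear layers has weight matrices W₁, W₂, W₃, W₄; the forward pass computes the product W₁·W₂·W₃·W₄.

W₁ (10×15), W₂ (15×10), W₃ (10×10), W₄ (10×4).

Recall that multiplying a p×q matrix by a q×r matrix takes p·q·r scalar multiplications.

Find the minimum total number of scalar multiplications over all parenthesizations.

1600

Adjacent pairs: W₁W₂ = 10·15·10 = 1500; W₂W₃ = 15·10·10 = 1500; W₃W₄ = 10·10·4 = 400.
Length 3: W₁..W₃: k=1: 0+1500+10·15·10=3000; k=2: 1500+0+10·10·10=2500 → min 2500 | W₂..W₄: k=2: 0+400+15·10·4=1000; k=3: 1500+0+15·10·4=2100 → min 1000.
Length 4: W₁..W₄: k=1: 0+1000+10·15·4=1600; k=2: 1500+400+10·10·4=2300; k=3: 2500+0+10·10·4=2900 → min 1600.
Optimal order: (W₁·(W₂·(W₃·W₄))) with cost 1600.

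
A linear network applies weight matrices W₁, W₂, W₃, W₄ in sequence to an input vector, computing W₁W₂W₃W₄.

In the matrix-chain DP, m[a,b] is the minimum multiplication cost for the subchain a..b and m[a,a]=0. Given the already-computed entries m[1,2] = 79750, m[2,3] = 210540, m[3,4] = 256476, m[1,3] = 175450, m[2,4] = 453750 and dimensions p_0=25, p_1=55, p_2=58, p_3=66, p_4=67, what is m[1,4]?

m[1,4] = min over k∈[1,3] of m[1,k]+m[k+1,4]+p_{0}·p_k·p_{4}.
k=1: 0 + 453750 + 25·55·67 = 545875; k=2: 79750 + 256476 + 25·58·67 = 433376; k=3: 175450 + 0 + 25·66·67 = 286000.
Minimum: 286000 at k=3.

286000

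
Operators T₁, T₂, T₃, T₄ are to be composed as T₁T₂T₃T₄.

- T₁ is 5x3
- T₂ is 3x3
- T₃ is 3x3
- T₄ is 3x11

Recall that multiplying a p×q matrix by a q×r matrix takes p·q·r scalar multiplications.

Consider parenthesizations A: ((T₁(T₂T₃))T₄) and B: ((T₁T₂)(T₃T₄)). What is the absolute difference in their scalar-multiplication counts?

72

Order A = ((T₁(T₂T₃))T₄): (T₂T₃): 3×3 by 3×3 → 3×3, cost 3·3·3 = 27; (T₁(T₂T₃)): 5×3 by 3×3 → 5×3, cost 5·3·3 = 45; cumulative 72; ((T₁(T₂T₃))T₄): 5×3 by 3×11 → 5×11, cost 5·3·11 = 165; cumulative 237. Total 237.
Order B = ((T₁T₂)(T₃T₄)): (T₁T₂): 5×3 by 3×3 → 5×3, cost 5·3·3 = 45; (T₃T₄): 3×3 by 3×11 → 3×11, cost 3·3·11 = 99; ((T₁T₂)(T₃T₄)): 5×3 by 3×11 → 5×11, cost 5·3·11 = 165; cumulative 309. Total 309.
Difference: |237 − 309| = 72.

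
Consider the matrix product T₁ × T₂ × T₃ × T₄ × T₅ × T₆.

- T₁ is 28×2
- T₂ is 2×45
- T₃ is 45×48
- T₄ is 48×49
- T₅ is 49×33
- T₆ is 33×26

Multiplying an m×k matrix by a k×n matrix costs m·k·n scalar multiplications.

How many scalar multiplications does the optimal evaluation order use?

15430

Adjacent pairs: T₁T₂ = 28·2·45 = 2520; T₂T₃ = 2·45·48 = 4320; T₃T₄ = 45·48·49 = 105840; T₄T₅ = 48·49·33 = 77616; T₅T₆ = 49·33·26 = 42042.
Length 3: T₁..T₃: k=1: 0+4320+28·2·48=7008; k=2: 2520+0+28·45·48=63000 → min 7008 | T₂..T₄: k=2: 0+105840+2·45·49=110250; k=3: 4320+0+2·48·49=9024 → min 9024 | T₃..T₅: k=3: 0+77616+45·48·33=148896; k=4: 105840+0+45·49·33=178605 → min 148896 | T₄..T₆: k=4: 0+42042+48·49·26=103194; k=5: 77616+0+48·33·26=118800 → min 103194.
Length 4: T₁..T₄: k=1: 0+9024+28·2·49=11768; k=2: 2520+105840+28·45·49=170100; k=3: 7008+0+28·48·49=72864 → min 11768 | T₂..T₅: k=2: 0+148896+2·45·33=151866; k=3: 4320+77616+2·48·33=85104; k=4: 9024+0+2·49·33=12258 → min 12258 | T₃..T₆: k=3: 0+103194+45·48·26=159354; k=4: 105840+42042+45·49·26=205212; k=5: 148896+0+45·33·26=187506 → min 159354.
Length 5: T₁..T₅: k=1: 0+12258+28·2·33=14106; k=2: 2520+148896+28·45·33=192996; k=3: 7008+77616+28·48·33=128976; k=4: 11768+0+28·49·33=57044 → min 14106 | T₂..T₆: k=2: 0+159354+2·45·26=161694; k=3: 4320+103194+2·48·26=110010; k=4: 9024+42042+2·49·26=53614; k=5: 12258+0+2·33·26=13974 → min 13974.
Length 6: T₁..T₆: k=1: 0+13974+28·2·26=15430; k=2: 2520+159354+28·45·26=194634; k=3: 7008+103194+28·48·26=145146; k=4: 11768+42042+28·49·26=89482; k=5: 14106+0+28·33·26=38130 → min 15430.
Optimal order: (T₁ × ((((T₂ × T₃) × T₄) × T₅) × T₆)) with cost 15430.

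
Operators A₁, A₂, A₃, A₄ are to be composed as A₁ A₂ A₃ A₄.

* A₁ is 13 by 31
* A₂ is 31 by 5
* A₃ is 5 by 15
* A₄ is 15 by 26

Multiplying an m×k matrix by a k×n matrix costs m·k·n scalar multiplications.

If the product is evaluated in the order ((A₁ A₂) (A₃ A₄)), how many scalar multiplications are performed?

(A₁ A₂): 13×31 by 31×5 → 13×5, cost 13·31·5 = 2015
(A₃ A₄): 5×15 by 15×26 → 5×26, cost 5·15·26 = 1950
((A₁ A₂) (A₃ A₄)): 13×5 by 5×26 → 13×26, cost 13·5·26 = 1690; cumulative 5655
Total: 5655 scalar multiplications.

5655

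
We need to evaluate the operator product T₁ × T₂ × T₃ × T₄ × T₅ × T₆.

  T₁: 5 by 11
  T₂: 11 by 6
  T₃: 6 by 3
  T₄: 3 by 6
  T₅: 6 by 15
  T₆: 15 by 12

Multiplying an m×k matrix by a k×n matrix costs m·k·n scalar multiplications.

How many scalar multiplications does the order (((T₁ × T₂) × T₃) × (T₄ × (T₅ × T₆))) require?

1896

(T₁ × T₂): 5×11 by 11×6 → 5×6, cost 5·11·6 = 330
((T₁ × T₂) × T₃): 5×6 by 6×3 → 5×3, cost 5·6·3 = 90; cumulative 420
(T₅ × T₆): 6×15 by 15×12 → 6×12, cost 6·15·12 = 1080
(T₄ × (T₅ × T₆)): 3×6 by 6×12 → 3×12, cost 3·6·12 = 216; cumulative 1296
(((T₁ × T₂) × T₃) × (T₄ × (T₅ × T₆))): 5×3 by 3×12 → 5×12, cost 5·3·12 = 180; cumulative 1896
Total: 1896 scalar multiplications.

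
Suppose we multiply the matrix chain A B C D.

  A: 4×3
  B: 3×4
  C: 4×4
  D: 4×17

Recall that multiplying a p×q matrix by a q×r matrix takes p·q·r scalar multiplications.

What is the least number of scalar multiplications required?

368

Adjacent pairs: AB = 4·3·4 = 48; BC = 3·4·4 = 48; CD = 4·4·17 = 272.
Length 3: A..C: k=1: 0+48+4·3·4=96; k=2: 48+0+4·4·4=112 → min 96 | B..D: k=2: 0+272+3·4·17=476; k=3: 48+0+3·4·17=252 → min 252.
Length 4: A..D: k=1: 0+252+4·3·17=456; k=2: 48+272+4·4·17=592; k=3: 96+0+4·4·17=368 → min 368.
Optimal order: ((A (B C)) D) with cost 368.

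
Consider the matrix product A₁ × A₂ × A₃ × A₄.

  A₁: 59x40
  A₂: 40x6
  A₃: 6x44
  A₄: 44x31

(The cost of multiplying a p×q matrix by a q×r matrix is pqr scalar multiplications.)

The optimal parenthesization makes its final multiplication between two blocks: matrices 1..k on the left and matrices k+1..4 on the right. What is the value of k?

Adjacent pairs: A₁A₂ = 59·40·6 = 14160; A₂A₃ = 40·6·44 = 10560; A₃A₄ = 6·44·31 = 8184.
Length 3: A₁..A₃: k=1: 0+10560+59·40·44=114400; k=2: 14160+0+59·6·44=29736 → min 29736 | A₂..A₄: k=2: 0+8184+40·6·31=15624; k=3: 10560+0+40·44·31=65120 → min 15624.
Top-level splits: k=1: (A₁..A₁)·(A₂..A₄) → 0+15624+59·40·31 = 88784; k=2: (A₁..A₂)·(A₃..A₄) → 14160+8184+59·6·31 = 33318; k=3: (A₁..A₃)·(A₄..A₄) → 29736+0+59·44·31 = 110212.
Best split is after A₂, i.e. k = 2.

2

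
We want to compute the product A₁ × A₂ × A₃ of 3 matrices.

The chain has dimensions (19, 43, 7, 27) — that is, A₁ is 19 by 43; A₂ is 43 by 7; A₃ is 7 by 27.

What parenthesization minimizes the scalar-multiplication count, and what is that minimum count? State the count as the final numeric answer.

9310

(A₁ × (A₂ × A₃)): cost 30186.
((A₁ × A₂) × A₃): cost 9310.
Optimal: ((A₁ × A₂) × A₃) with cost 9310.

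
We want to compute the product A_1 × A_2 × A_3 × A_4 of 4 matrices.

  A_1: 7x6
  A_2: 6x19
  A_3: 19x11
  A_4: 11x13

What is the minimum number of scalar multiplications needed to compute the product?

Adjacent pairs: A_1A_2 = 7·6·19 = 798; A_2A_3 = 6·19·11 = 1254; A_3A_4 = 19·11·13 = 2717.
Length 3: A_1..A_3: k=1: 0+1254+7·6·11=1716; k=2: 798+0+7·19·11=2261 → min 1716 | A_2..A_4: k=2: 0+2717+6·19·13=4199; k=3: 1254+0+6·11·13=2112 → min 2112.
Length 4: A_1..A_4: k=1: 0+2112+7·6·13=2658; k=2: 798+2717+7·19·13=5244; k=3: 1716+0+7·11·13=2717 → min 2658.
Optimal order: (A_1 × ((A_2 × A_3) × A_4)) with cost 2658.

2658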